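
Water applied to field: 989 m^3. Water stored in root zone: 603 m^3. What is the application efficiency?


Ea = V_root / V_field * 100 = 603 / 989 * 100 = 60.9707%

60.9707 %


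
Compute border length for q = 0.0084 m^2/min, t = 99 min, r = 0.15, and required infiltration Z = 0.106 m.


L = q*t/((1+r)*Z)
L = 0.0084*99/((1+0.15)*0.106)
L = 0.8316/0.1219

6.8220 m


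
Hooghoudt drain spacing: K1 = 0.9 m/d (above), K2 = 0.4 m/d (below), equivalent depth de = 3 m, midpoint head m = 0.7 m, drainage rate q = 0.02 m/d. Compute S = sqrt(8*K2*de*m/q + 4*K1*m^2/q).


S^2 = 8*K2*de*m/q + 4*K1*m^2/q
S^2 = 8*0.4*3*0.7/0.02 + 4*0.9*0.7^2/0.02
S = sqrt(424.2000)

20.5961 m


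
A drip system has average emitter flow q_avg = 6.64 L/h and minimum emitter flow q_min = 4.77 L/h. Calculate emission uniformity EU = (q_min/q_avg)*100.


EU = (q_min/q_avg)*100 = (4.77/6.64)*100 = 71.8373%

71.8373 %


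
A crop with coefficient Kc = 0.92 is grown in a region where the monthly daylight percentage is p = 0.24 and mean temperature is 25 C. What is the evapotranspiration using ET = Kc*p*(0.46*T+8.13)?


ET = Kc * p * (0.46*T + 8.13)
ET = 0.92 * 0.24 * (0.46*25 + 8.13)
ET = 0.92 * 0.24 * 19.6300

4.3343 mm/day


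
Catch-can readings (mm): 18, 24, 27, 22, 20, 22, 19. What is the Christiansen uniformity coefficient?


mean = 21.714286 mm
MAD = 2.326531 mm
CU = (1 - 2.326531/21.714286)*100

89.2857 %


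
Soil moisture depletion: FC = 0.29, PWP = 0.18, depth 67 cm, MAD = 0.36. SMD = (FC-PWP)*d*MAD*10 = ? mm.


SMD = (FC - PWP) * d * MAD * 10
SMD = (0.29 - 0.18) * 67 * 0.36 * 10
SMD = 0.1100 * 67 * 0.36 * 10

26.5320 mm


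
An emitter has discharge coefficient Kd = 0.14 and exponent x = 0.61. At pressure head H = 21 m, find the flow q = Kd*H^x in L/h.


q = Kd * H^x = 0.14 * 21^0.61 = 0.14 * 6.405511

0.8968 L/h


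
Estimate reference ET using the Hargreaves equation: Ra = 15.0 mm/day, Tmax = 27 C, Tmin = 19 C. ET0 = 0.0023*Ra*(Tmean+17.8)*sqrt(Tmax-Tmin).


Tmean = (Tmax + Tmin)/2 = (27 + 19)/2 = 23.0
ET0 = 0.0023 * 15.0 * (23.0 + 17.8) * sqrt(27 - 19)
ET0 = 0.0023 * 15.0 * 40.8 * 2.828427

3.9813 mm/day


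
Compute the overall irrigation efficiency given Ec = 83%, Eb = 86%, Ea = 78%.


Ec = 0.83, Eb = 0.86, Ea = 0.78
E = 0.83 * 0.86 * 0.78 * 100 = 55.6764%

55.6764 %


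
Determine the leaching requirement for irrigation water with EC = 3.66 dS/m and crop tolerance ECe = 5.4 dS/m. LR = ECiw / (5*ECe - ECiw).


LR = ECiw / (5*ECe - ECiw)
LR = 3.66 / (5*5.4 - 3.66)
LR = 3.66 / 23.3400

0.1568


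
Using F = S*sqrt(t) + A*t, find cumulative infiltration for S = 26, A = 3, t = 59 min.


F = S*sqrt(t) + A*t
F = 26*sqrt(59) + 3*59
F = 26*7.681146 + 177

376.7098 mm


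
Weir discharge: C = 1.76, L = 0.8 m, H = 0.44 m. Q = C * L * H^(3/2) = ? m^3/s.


Q = C * L * H^(3/2) = 1.76 * 0.8 * 0.44^1.5 = 1.76 * 0.8 * 0.291863

0.4109 m^3/s


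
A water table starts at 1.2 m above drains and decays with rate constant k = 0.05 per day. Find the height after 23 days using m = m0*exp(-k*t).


m = m0 * exp(-k*t)
m = 1.2 * exp(-0.05 * 23)
m = 1.2 * exp(-1.1500)

0.3800 m


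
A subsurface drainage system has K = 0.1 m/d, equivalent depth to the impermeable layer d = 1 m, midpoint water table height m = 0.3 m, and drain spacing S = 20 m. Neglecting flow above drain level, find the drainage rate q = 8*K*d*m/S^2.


q = 8*K*d*m/S^2
q = 8*0.1*1*0.3/20^2
q = 0.2400 / 400

6.0000e-04 m/d


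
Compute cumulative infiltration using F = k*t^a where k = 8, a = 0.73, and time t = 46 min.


F = k * t^a = 8 * 46^0.73
F = 8 * 16.361127

130.8890 mm


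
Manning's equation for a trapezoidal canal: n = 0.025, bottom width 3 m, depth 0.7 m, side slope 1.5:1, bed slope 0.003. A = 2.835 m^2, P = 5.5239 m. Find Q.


R = A/P = 2.835/5.5239 = 0.513224
Q = (1/0.025) * 2.835 * 0.513224^(2/3) * 0.003^0.5

3.9815 m^3/s


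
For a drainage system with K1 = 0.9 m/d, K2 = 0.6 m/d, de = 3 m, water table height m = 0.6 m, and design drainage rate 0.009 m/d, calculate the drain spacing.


S^2 = 8*K2*de*m/q + 4*K1*m^2/q
S^2 = 8*0.6*3*0.6/0.009 + 4*0.9*0.6^2/0.009
S = sqrt(1104.0000)

33.2265 m


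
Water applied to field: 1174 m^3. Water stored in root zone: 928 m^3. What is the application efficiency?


Ea = V_root / V_field * 100 = 928 / 1174 * 100 = 79.0460%

79.0460 %


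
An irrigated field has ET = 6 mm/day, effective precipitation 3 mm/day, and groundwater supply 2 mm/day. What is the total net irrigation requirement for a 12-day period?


Daily deficit = ET - Pe - GW = 6 - 3 - 2 = 1 mm/day
NIR = 1 * 12 = 12 mm

12.0000 mm


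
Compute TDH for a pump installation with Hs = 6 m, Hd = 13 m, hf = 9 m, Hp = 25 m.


TDH = Hs + Hd + hf + Hp = 6 + 13 + 9 + 25 = 53

53 m


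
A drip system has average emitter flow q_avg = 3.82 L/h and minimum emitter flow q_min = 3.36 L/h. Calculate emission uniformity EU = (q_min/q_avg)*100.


EU = (q_min/q_avg)*100 = (3.36/3.82)*100 = 87.9581%

87.9581 %


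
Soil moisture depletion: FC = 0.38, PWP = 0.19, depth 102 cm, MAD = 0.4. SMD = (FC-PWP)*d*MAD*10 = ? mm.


SMD = (FC - PWP) * d * MAD * 10
SMD = (0.38 - 0.19) * 102 * 0.4 * 10
SMD = 0.1900 * 102 * 0.4 * 10

77.5200 mm


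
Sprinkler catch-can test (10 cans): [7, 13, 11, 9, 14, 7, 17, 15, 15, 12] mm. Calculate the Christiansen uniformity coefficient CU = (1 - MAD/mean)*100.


mean = 12.000000 mm
MAD = 2.800000 mm
CU = (1 - 2.800000/12.000000)*100

76.6667 %


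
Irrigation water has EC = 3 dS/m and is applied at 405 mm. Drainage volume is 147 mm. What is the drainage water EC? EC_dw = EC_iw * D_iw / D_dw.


EC_dw = EC_iw * D_iw / D_dw
EC_dw = 3 * 405 / 147
EC_dw = 1215 / 147

8.2653 dS/m


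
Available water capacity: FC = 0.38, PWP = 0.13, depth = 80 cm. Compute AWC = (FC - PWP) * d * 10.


AWC = (FC - PWP) * d * 10
AWC = (0.38 - 0.13) * 80 * 10
AWC = 0.2500 * 80 * 10

200.0000 mm


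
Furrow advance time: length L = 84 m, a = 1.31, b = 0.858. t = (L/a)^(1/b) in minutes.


t = (L/a)^(1/b)
t = (84/1.31)^(1/0.858)
t = 64.122137^(1/0.858)

127.6644 min


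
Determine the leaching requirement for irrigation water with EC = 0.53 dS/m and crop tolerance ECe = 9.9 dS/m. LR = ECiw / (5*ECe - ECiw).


LR = ECiw / (5*ECe - ECiw)
LR = 0.53 / (5*9.9 - 0.53)
LR = 0.53 / 48.9700

0.0108


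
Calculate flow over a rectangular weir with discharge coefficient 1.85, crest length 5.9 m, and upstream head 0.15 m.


Q = C * L * H^(3/2) = 1.85 * 5.9 * 0.15^1.5 = 1.85 * 5.9 * 0.058095

0.6341 m^3/s


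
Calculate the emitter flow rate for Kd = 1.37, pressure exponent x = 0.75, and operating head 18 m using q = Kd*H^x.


q = Kd * H^x = 1.37 * 18^0.75 = 1.37 * 8.738852

11.9722 L/h


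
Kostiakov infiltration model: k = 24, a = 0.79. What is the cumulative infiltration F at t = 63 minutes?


F = k * t^a = 24 * 63^0.79
F = 24 * 26.392409

633.4178 mm


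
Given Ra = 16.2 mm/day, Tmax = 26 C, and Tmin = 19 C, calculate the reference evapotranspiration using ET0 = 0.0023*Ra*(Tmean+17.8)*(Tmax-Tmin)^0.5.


Tmean = (Tmax + Tmin)/2 = (26 + 19)/2 = 22.5
ET0 = 0.0023 * 16.2 * (22.5 + 17.8) * sqrt(26 - 19)
ET0 = 0.0023 * 16.2 * 40.3 * 2.645751

3.9728 mm/day


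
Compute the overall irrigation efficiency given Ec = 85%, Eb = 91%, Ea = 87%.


Ec = 0.85, Eb = 0.91, Ea = 0.87
E = 0.85 * 0.91 * 0.87 * 100 = 67.2945%

67.2945 %


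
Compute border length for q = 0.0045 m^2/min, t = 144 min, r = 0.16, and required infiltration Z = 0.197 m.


L = q*t/((1+r)*Z)
L = 0.0045*144/((1+0.16)*0.197)
L = 0.648/0.22852

2.8356 m


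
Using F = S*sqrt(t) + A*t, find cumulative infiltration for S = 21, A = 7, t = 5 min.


F = S*sqrt(t) + A*t
F = 21*sqrt(5) + 7*5
F = 21*2.236068 + 35

81.9574 mm


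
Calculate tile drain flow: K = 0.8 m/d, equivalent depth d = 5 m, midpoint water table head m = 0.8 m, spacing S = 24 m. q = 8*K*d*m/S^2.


q = 8*K*d*m/S^2
q = 8*0.8*5*0.8/24^2
q = 25.6000 / 576

0.0444 m/d


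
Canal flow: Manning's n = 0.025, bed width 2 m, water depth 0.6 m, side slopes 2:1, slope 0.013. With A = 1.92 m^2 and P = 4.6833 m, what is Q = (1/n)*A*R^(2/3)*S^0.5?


R = A/P = 1.92/4.6833 = 0.409967
Q = (1/0.025) * 1.92 * 0.409967^(2/3) * 0.013^0.5

4.8324 m^3/s


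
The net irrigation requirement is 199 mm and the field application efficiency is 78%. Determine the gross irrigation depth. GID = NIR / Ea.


Ea = 78% = 0.78
GID = NIR / Ea = 199 / 0.78 = 255.1282 mm

255.1282 mm


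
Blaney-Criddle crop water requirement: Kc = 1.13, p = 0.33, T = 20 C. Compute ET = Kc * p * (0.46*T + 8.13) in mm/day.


ET = Kc * p * (0.46*T + 8.13)
ET = 1.13 * 0.33 * (0.46*20 + 8.13)
ET = 1.13 * 0.33 * 17.3300

6.4624 mm/day


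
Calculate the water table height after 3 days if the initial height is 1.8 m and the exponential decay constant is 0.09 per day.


m = m0 * exp(-k*t)
m = 1.8 * exp(-0.09 * 3)
m = 1.8 * exp(-0.2700)

1.3741 m


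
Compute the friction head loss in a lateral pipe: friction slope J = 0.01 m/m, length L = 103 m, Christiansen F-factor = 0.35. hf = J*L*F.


hf = J * L * F = 0.01 * 103 * 0.35 = 0.3605 m

0.3605 m


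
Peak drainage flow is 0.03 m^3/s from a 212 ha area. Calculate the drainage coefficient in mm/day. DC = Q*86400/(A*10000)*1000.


DC = Q * 86400 / (A * 10000) * 1000
DC = 0.03 * 86400 / (212 * 10000) * 1000
DC = 2592000.0000 / 2120000

1.2226 mm/day


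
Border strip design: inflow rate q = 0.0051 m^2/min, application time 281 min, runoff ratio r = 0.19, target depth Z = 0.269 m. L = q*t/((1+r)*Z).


L = q*t/((1+r)*Z)
L = 0.0051*281/((1+0.19)*0.269)
L = 1.4331/0.32011

4.4769 m


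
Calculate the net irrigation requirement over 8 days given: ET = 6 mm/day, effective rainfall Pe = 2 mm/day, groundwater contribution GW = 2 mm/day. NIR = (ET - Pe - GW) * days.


Daily deficit = ET - Pe - GW = 6 - 2 - 2 = 2 mm/day
NIR = 2 * 8 = 16 mm

16.0000 mm


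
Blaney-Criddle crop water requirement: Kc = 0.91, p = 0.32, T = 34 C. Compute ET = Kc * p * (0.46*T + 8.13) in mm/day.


ET = Kc * p * (0.46*T + 8.13)
ET = 0.91 * 0.32 * (0.46*34 + 8.13)
ET = 0.91 * 0.32 * 23.7700

6.9218 mm/day


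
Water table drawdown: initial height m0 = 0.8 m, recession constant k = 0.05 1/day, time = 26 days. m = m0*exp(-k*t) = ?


m = m0 * exp(-k*t)
m = 0.8 * exp(-0.05 * 26)
m = 0.8 * exp(-1.3000)

0.2180 m


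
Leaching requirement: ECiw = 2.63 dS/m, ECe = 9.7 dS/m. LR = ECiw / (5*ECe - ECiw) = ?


LR = ECiw / (5*ECe - ECiw)
LR = 2.63 / (5*9.7 - 2.63)
LR = 2.63 / 45.8700

0.0573


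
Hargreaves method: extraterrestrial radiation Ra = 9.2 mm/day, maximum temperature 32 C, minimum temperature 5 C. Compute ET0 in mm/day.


Tmean = (Tmax + Tmin)/2 = (32 + 5)/2 = 18.5
ET0 = 0.0023 * 9.2 * (18.5 + 17.8) * sqrt(32 - 5)
ET0 = 0.0023 * 9.2 * 36.3 * 5.196152

3.9912 mm/day


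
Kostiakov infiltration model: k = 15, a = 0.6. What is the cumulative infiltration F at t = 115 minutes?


F = k * t^a = 15 * 115^0.6
F = 15 * 17.235294

258.5294 mm


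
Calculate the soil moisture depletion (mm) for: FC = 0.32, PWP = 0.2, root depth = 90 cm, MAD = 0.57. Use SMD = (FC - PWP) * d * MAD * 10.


SMD = (FC - PWP) * d * MAD * 10
SMD = (0.32 - 0.2) * 90 * 0.57 * 10
SMD = 0.1200 * 90 * 0.57 * 10

61.5600 mm


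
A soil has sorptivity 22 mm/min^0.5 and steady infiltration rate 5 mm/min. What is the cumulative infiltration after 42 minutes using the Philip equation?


F = S*sqrt(t) + A*t
F = 22*sqrt(42) + 5*42
F = 22*6.480741 + 210

352.5763 mm


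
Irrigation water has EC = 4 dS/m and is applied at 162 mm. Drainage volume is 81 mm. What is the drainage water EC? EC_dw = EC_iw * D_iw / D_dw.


EC_dw = EC_iw * D_iw / D_dw
EC_dw = 4 * 162 / 81
EC_dw = 648 / 81

8.0000 dS/m


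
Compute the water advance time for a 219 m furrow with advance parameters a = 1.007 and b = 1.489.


t = (L/a)^(1/b)
t = (219/1.007)^(1/1.489)
t = 217.477656^(1/1.489)

37.1354 min


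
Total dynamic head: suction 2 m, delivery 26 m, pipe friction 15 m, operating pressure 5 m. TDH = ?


TDH = Hs + Hd + hf + Hp = 2 + 26 + 15 + 5 = 48

48 m


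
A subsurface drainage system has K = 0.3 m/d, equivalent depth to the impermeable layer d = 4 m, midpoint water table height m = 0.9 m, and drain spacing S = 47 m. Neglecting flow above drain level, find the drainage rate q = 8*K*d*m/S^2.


q = 8*K*d*m/S^2
q = 8*0.3*4*0.9/47^2
q = 8.6400 / 2209

0.0039 m/d


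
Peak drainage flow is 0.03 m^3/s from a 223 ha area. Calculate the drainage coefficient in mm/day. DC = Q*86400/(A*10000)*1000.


DC = Q * 86400 / (A * 10000) * 1000
DC = 0.03 * 86400 / (223 * 10000) * 1000
DC = 2592000.0000 / 2230000

1.1623 mm/day


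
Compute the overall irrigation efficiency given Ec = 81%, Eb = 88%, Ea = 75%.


Ec = 0.81, Eb = 0.88, Ea = 0.75
E = 0.81 * 0.88 * 0.75 * 100 = 53.4600%

53.4600 %


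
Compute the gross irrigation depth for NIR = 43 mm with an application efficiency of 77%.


Ea = 77% = 0.77
GID = NIR / Ea = 43 / 0.77 = 55.8442 mm

55.8442 mm


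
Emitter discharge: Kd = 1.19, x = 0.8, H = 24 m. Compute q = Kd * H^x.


q = Kd * H^x = 1.19 * 24^0.8 = 1.19 * 12.710686

15.1257 L/h


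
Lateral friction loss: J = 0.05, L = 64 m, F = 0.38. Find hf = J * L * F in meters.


hf = J * L * F = 0.05 * 64 * 0.38 = 1.2160 m

1.2160 m


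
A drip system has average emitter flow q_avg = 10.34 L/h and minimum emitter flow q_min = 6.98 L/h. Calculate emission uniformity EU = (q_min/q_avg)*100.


EU = (q_min/q_avg)*100 = (6.98/10.34)*100 = 67.5048%

67.5048 %


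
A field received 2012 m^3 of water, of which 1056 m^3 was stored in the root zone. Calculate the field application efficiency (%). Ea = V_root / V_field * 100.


Ea = V_root / V_field * 100 = 1056 / 2012 * 100 = 52.4851%

52.4851 %


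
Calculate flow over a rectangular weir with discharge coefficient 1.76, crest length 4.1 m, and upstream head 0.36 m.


Q = C * L * H^(3/2) = 1.76 * 4.1 * 0.36^1.5 = 1.76 * 4.1 * 0.216000

1.5587 m^3/s


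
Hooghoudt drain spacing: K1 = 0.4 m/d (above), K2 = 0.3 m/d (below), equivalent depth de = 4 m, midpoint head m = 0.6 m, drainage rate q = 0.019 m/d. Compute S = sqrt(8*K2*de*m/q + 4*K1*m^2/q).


S^2 = 8*K2*de*m/q + 4*K1*m^2/q
S^2 = 8*0.3*4*0.6/0.019 + 4*0.4*0.6^2/0.019
S = sqrt(333.4737)

18.2613 m


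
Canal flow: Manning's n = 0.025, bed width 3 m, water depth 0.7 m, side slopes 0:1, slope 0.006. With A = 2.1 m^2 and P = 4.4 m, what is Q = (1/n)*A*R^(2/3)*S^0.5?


R = A/P = 2.1/4.4 = 0.477273
Q = (1/0.025) * 2.1 * 0.477273^(2/3) * 0.006^0.5

3.9737 m^3/s


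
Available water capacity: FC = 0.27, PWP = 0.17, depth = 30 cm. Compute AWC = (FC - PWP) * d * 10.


AWC = (FC - PWP) * d * 10
AWC = (0.27 - 0.17) * 30 * 10
AWC = 0.1000 * 30 * 10

30.0000 mm


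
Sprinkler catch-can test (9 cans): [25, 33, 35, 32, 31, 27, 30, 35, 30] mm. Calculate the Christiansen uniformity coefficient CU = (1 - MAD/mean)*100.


mean = 30.888889 mm
MAD = 2.567901 mm
CU = (1 - 2.567901/30.888889)*100

91.6867 %


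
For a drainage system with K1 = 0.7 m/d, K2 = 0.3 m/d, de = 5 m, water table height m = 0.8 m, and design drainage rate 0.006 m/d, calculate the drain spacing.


S^2 = 8*K2*de*m/q + 4*K1*m^2/q
S^2 = 8*0.3*5*0.8/0.006 + 4*0.7*0.8^2/0.006
S = sqrt(1898.6667)

43.5737 m


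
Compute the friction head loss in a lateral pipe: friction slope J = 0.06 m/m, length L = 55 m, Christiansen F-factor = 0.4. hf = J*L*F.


hf = J * L * F = 0.06 * 55 * 0.4 = 1.3200 m

1.3200 m


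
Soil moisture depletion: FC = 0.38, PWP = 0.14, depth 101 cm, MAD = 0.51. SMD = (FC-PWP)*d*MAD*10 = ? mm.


SMD = (FC - PWP) * d * MAD * 10
SMD = (0.38 - 0.14) * 101 * 0.51 * 10
SMD = 0.2400 * 101 * 0.51 * 10

123.6240 mm


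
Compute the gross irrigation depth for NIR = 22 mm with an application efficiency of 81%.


Ea = 81% = 0.81
GID = NIR / Ea = 22 / 0.81 = 27.1605 mm

27.1605 mm


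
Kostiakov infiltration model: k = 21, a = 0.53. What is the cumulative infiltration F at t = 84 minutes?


F = k * t^a = 21 * 84^0.53
F = 21 * 10.468104

219.8302 mm


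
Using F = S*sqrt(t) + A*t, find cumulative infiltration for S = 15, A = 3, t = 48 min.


F = S*sqrt(t) + A*t
F = 15*sqrt(48) + 3*48
F = 15*6.928203 + 144

247.9230 mm


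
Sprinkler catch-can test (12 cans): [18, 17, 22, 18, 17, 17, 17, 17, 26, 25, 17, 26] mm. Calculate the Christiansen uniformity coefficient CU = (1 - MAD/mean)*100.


mean = 19.750000 mm
MAD = 3.333333 mm
CU = (1 - 3.333333/19.750000)*100

83.1224 %


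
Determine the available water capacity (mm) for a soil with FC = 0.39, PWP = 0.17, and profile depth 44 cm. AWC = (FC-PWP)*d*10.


AWC = (FC - PWP) * d * 10
AWC = (0.39 - 0.17) * 44 * 10
AWC = 0.2200 * 44 * 10

96.8000 mm


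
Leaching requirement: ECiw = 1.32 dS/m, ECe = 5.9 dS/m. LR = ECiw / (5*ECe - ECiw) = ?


LR = ECiw / (5*ECe - ECiw)
LR = 1.32 / (5*5.9 - 1.32)
LR = 1.32 / 28.1800

0.0468


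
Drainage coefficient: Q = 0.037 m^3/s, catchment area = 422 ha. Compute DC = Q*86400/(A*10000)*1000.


DC = Q * 86400 / (A * 10000) * 1000
DC = 0.037 * 86400 / (422 * 10000) * 1000
DC = 3196800.0000 / 4220000

0.7575 mm/day


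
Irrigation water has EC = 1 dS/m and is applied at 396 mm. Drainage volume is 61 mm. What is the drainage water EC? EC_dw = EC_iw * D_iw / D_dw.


EC_dw = EC_iw * D_iw / D_dw
EC_dw = 1 * 396 / 61
EC_dw = 396 / 61

6.4918 dS/m


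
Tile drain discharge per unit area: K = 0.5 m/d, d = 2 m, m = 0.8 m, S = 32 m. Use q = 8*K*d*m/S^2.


q = 8*K*d*m/S^2
q = 8*0.5*2*0.8/32^2
q = 6.4000 / 1024

0.0063 m/d


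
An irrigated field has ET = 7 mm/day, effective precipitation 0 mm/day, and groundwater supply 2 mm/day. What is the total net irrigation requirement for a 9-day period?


Daily deficit = ET - Pe - GW = 7 - 0 - 2 = 5 mm/day
NIR = 5 * 9 = 45 mm

45.0000 mm


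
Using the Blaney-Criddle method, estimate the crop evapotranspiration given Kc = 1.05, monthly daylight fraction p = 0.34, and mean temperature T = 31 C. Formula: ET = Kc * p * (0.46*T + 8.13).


ET = Kc * p * (0.46*T + 8.13)
ET = 1.05 * 0.34 * (0.46*31 + 8.13)
ET = 1.05 * 0.34 * 22.3900

7.9932 mm/day


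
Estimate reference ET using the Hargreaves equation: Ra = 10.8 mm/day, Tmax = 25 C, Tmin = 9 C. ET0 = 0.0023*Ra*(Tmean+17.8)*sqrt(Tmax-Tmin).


Tmean = (Tmax + Tmin)/2 = (25 + 9)/2 = 17.0
ET0 = 0.0023 * 10.8 * (17.0 + 17.8) * sqrt(25 - 9)
ET0 = 0.0023 * 10.8 * 34.8 * 4.000000

3.4577 mm/day


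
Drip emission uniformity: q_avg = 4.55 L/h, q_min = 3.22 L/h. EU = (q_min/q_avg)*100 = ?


EU = (q_min/q_avg)*100 = (3.22/4.55)*100 = 70.7692%

70.7692 %


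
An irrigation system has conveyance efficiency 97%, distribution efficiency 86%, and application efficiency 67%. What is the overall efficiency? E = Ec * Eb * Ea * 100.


Ec = 0.97, Eb = 0.86, Ea = 0.67
E = 0.97 * 0.86 * 0.67 * 100 = 55.8914%

55.8914 %


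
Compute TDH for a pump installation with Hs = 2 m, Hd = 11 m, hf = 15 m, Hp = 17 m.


TDH = Hs + Hd + hf + Hp = 2 + 11 + 15 + 17 = 45

45 m


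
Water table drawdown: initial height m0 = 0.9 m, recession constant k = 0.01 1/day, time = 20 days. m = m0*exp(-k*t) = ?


m = m0 * exp(-k*t)
m = 0.9 * exp(-0.01 * 20)
m = 0.9 * exp(-0.2000)

0.7369 m


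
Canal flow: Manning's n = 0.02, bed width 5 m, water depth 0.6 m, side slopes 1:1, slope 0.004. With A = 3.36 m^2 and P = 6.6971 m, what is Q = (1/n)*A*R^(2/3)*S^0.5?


R = A/P = 3.36/6.6971 = 0.501710
Q = (1/0.02) * 3.36 * 0.501710^(2/3) * 0.004^0.5

6.7087 m^3/s


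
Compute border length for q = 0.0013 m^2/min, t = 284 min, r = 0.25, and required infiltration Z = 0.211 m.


L = q*t/((1+r)*Z)
L = 0.0013*284/((1+0.25)*0.211)
L = 0.3692/0.26375

1.3998 m


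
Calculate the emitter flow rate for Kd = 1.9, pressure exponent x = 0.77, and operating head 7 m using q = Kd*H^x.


q = Kd * H^x = 1.9 * 7^0.77 = 1.9 * 4.474304

8.5012 L/h


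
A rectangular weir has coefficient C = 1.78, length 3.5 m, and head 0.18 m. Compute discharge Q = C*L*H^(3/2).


Q = C * L * H^(3/2) = 1.78 * 3.5 * 0.18^1.5 = 1.78 * 3.5 * 0.076368

0.4758 m^3/s


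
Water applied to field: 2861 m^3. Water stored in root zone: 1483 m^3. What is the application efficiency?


Ea = V_root / V_field * 100 = 1483 / 2861 * 100 = 51.8350%

51.8350 %


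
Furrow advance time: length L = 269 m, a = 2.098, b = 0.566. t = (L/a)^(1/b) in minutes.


t = (L/a)^(1/b)
t = (269/2.098)^(1/0.566)
t = 128.217350^(1/0.566)

5300.1435 min


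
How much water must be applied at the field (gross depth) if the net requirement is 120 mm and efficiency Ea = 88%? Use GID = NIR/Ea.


Ea = 88% = 0.88
GID = NIR / Ea = 120 / 0.88 = 136.3636 mm

136.3636 mm


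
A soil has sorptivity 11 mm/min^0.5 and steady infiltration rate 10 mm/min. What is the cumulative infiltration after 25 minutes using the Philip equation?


F = S*sqrt(t) + A*t
F = 11*sqrt(25) + 10*25
F = 11*5.000000 + 250

305.0000 mm


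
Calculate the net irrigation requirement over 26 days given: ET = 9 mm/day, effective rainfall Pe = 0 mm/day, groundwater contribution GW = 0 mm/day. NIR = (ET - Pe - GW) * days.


Daily deficit = ET - Pe - GW = 9 - 0 - 0 = 9 mm/day
NIR = 9 * 26 = 234 mm

234.0000 mm


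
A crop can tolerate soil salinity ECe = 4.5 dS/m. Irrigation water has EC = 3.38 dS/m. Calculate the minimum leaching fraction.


LR = ECiw / (5*ECe - ECiw)
LR = 3.38 / (5*4.5 - 3.38)
LR = 3.38 / 19.1200

0.1768


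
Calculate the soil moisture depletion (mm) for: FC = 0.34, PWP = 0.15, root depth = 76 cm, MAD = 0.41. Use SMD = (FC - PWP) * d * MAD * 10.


SMD = (FC - PWP) * d * MAD * 10
SMD = (0.34 - 0.15) * 76 * 0.41 * 10
SMD = 0.1900 * 76 * 0.41 * 10

59.2040 mm


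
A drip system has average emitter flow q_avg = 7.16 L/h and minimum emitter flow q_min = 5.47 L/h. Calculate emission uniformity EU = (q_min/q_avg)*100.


EU = (q_min/q_avg)*100 = (5.47/7.16)*100 = 76.3966%

76.3966 %


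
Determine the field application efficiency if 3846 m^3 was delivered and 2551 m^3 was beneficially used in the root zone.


Ea = V_root / V_field * 100 = 2551 / 3846 * 100 = 66.3287%

66.3287 %


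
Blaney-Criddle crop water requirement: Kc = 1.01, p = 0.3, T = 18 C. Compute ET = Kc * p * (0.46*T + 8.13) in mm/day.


ET = Kc * p * (0.46*T + 8.13)
ET = 1.01 * 0.3 * (0.46*18 + 8.13)
ET = 1.01 * 0.3 * 16.4100

4.9722 mm/day


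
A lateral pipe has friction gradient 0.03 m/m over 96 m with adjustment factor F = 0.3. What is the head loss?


hf = J * L * F = 0.03 * 96 * 0.3 = 0.8640 m

0.8640 m


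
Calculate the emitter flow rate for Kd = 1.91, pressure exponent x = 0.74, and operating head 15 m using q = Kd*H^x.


q = Kd * H^x = 1.91 * 15^0.74 = 1.91 * 7.418354

14.1691 L/h


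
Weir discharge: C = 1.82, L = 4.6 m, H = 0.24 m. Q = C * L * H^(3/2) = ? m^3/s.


Q = C * L * H^(3/2) = 1.82 * 4.6 * 0.24^1.5 = 1.82 * 4.6 * 0.117576

0.9843 m^3/s


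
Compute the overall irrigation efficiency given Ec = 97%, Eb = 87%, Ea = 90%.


Ec = 0.97, Eb = 0.87, Ea = 0.9
E = 0.97 * 0.87 * 0.9 * 100 = 75.9510%

75.9510 %


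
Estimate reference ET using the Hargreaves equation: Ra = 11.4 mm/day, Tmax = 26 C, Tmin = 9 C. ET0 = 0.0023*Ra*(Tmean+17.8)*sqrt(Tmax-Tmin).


Tmean = (Tmax + Tmin)/2 = (26 + 9)/2 = 17.5
ET0 = 0.0023 * 11.4 * (17.5 + 17.8) * sqrt(26 - 9)
ET0 = 0.0023 * 11.4 * 35.3 * 4.123106

3.8162 mm/day


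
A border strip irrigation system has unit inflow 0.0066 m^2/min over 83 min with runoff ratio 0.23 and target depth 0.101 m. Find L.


L = q*t/((1+r)*Z)
L = 0.0066*83/((1+0.23)*0.101)
L = 0.5478/0.12423

4.4096 m


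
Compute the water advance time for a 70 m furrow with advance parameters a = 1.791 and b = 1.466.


t = (L/a)^(1/b)
t = (70/1.791)^(1/1.466)
t = 39.084310^(1/1.466)

12.1885 min


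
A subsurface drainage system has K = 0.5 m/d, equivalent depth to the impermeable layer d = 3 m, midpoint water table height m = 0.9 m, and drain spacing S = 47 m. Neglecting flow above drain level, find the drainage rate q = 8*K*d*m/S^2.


q = 8*K*d*m/S^2
q = 8*0.5*3*0.9/47^2
q = 10.8000 / 2209

0.0049 m/d


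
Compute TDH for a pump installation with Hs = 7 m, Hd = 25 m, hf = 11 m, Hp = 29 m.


TDH = Hs + Hd + hf + Hp = 7 + 25 + 11 + 29 = 72

72 m


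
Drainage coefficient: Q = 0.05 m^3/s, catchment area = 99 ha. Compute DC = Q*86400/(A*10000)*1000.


DC = Q * 86400 / (A * 10000) * 1000
DC = 0.05 * 86400 / (99 * 10000) * 1000
DC = 4320000.0000 / 990000

4.3636 mm/day


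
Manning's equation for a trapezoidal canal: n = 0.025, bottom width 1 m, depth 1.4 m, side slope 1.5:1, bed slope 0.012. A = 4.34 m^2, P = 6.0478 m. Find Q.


R = A/P = 4.34/6.0478 = 0.717616
Q = (1/0.025) * 4.34 * 0.717616^(2/3) * 0.012^0.5

15.2429 m^3/s


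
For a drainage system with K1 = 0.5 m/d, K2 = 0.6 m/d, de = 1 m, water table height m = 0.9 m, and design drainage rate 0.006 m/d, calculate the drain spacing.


S^2 = 8*K2*de*m/q + 4*K1*m^2/q
S^2 = 8*0.6*1*0.9/0.006 + 4*0.5*0.9^2/0.006
S = sqrt(990.0000)

31.4643 m


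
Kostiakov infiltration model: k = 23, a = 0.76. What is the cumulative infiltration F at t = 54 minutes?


F = k * t^a = 23 * 54^0.76
F = 23 * 20.730953

476.8119 mm


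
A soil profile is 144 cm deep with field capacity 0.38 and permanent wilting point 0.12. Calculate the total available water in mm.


AWC = (FC - PWP) * d * 10
AWC = (0.38 - 0.12) * 144 * 10
AWC = 0.2600 * 144 * 10

374.4000 mm


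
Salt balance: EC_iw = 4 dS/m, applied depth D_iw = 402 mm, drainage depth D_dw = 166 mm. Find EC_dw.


EC_dw = EC_iw * D_iw / D_dw
EC_dw = 4 * 402 / 166
EC_dw = 1608 / 166

9.6867 dS/m


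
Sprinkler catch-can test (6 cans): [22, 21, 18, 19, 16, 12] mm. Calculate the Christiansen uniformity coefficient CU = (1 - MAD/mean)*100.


mean = 18.000000 mm
MAD = 2.666667 mm
CU = (1 - 2.666667/18.000000)*100

85.1852 %


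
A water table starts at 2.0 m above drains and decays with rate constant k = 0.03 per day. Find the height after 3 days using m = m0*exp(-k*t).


m = m0 * exp(-k*t)
m = 2.0 * exp(-0.03 * 3)
m = 2.0 * exp(-0.0900)

1.8279 m


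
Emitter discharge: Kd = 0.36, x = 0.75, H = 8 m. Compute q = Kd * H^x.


q = Kd * H^x = 0.36 * 8^0.75 = 0.36 * 4.756828

1.7125 L/h


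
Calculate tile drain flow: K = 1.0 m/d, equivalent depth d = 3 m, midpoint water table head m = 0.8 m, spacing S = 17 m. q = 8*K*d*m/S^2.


q = 8*K*d*m/S^2
q = 8*1.0*3*0.8/17^2
q = 19.2000 / 289

0.0664 m/d


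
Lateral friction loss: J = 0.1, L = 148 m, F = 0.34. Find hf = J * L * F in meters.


hf = J * L * F = 0.1 * 148 * 0.34 = 5.0320 m

5.0320 m


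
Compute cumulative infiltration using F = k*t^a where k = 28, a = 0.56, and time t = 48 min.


F = k * t^a = 28 * 48^0.56
F = 28 * 8.739671

244.7108 mm


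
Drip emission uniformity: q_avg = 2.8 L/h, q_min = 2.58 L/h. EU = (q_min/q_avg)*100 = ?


EU = (q_min/q_avg)*100 = (2.58/2.8)*100 = 92.1429%

92.1429 %


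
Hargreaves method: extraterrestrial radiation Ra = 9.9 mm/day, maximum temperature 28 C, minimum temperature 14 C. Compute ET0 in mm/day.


Tmean = (Tmax + Tmin)/2 = (28 + 14)/2 = 21.0
ET0 = 0.0023 * 9.9 * (21.0 + 17.8) * sqrt(28 - 14)
ET0 = 0.0023 * 9.9 * 38.8 * 3.741657

3.3057 mm/day


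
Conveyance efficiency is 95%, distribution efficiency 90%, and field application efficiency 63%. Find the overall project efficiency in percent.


Ec = 0.95, Eb = 0.9, Ea = 0.63
E = 0.95 * 0.9 * 0.63 * 100 = 53.8650%

53.8650 %


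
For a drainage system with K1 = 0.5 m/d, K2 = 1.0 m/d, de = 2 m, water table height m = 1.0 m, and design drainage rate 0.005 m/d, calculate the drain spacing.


S^2 = 8*K2*de*m/q + 4*K1*m^2/q
S^2 = 8*1.0*2*1.0/0.005 + 4*0.5*1.0^2/0.005
S = sqrt(3600.0000)

60.0000 m


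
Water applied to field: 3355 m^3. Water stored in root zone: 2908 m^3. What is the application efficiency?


Ea = V_root / V_field * 100 = 2908 / 3355 * 100 = 86.6766%

86.6766 %


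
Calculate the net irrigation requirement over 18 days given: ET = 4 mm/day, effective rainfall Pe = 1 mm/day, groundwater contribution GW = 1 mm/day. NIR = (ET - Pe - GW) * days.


Daily deficit = ET - Pe - GW = 4 - 1 - 1 = 2 mm/day
NIR = 2 * 18 = 36 mm

36.0000 mm


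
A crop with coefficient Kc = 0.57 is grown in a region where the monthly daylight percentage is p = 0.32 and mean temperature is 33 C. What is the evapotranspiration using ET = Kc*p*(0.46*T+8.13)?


ET = Kc * p * (0.46*T + 8.13)
ET = 0.57 * 0.32 * (0.46*33 + 8.13)
ET = 0.57 * 0.32 * 23.3100

4.2517 mm/day


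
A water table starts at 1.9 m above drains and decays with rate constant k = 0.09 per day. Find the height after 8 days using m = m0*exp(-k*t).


m = m0 * exp(-k*t)
m = 1.9 * exp(-0.09 * 8)
m = 1.9 * exp(-0.7200)

0.9248 m


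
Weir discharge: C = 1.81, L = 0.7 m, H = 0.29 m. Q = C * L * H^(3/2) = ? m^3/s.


Q = C * L * H^(3/2) = 1.81 * 0.7 * 0.29^1.5 = 1.81 * 0.7 * 0.156170

0.1979 m^3/s


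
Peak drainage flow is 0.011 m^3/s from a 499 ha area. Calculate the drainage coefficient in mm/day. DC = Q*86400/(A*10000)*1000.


DC = Q * 86400 / (A * 10000) * 1000
DC = 0.011 * 86400 / (499 * 10000) * 1000
DC = 950400.0000 / 4990000

0.1905 mm/day


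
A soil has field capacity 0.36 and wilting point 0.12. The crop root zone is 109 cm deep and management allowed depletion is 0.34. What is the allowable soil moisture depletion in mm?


SMD = (FC - PWP) * d * MAD * 10
SMD = (0.36 - 0.12) * 109 * 0.34 * 10
SMD = 0.2400 * 109 * 0.34 * 10

88.9440 mm


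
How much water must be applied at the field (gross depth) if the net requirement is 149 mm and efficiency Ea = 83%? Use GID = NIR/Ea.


Ea = 83% = 0.83
GID = NIR / Ea = 149 / 0.83 = 179.5181 mm

179.5181 mm


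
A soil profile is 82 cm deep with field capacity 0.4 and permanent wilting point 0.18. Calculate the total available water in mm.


AWC = (FC - PWP) * d * 10
AWC = (0.4 - 0.18) * 82 * 10
AWC = 0.2200 * 82 * 10

180.4000 mm


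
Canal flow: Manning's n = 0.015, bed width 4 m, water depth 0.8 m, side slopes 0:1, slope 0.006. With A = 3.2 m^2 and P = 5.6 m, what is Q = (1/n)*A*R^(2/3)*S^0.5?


R = A/P = 3.2/5.6 = 0.571429
Q = (1/0.015) * 3.2 * 0.571429^(2/3) * 0.006^0.5

11.3791 m^3/s


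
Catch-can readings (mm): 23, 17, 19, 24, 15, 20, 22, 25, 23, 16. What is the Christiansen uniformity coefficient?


mean = 20.400000 mm
MAD = 3.000000 mm
CU = (1 - 3.000000/20.400000)*100

85.2941 %


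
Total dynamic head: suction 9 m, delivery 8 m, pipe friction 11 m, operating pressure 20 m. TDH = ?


TDH = Hs + Hd + hf + Hp = 9 + 8 + 11 + 20 = 48

48 m


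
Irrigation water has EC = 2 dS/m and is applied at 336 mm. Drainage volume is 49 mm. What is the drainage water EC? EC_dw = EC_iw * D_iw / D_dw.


EC_dw = EC_iw * D_iw / D_dw
EC_dw = 2 * 336 / 49
EC_dw = 672 / 49

13.7143 dS/m


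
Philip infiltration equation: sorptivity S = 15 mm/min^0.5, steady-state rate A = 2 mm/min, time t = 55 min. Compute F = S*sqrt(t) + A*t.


F = S*sqrt(t) + A*t
F = 15*sqrt(55) + 2*55
F = 15*7.416198 + 110

221.2430 mm


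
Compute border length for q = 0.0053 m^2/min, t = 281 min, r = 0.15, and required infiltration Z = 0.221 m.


L = q*t/((1+r)*Z)
L = 0.0053*281/((1+0.15)*0.221)
L = 1.4893/0.25415

5.8599 m


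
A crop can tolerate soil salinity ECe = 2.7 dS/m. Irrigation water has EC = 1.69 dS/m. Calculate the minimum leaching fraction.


LR = ECiw / (5*ECe - ECiw)
LR = 1.69 / (5*2.7 - 1.69)
LR = 1.69 / 11.8100

0.1431


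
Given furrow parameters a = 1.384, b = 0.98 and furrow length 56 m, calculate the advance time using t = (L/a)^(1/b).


t = (L/a)^(1/b)
t = (56/1.384)^(1/0.98)
t = 40.462428^(1/0.98)

43.6364 min


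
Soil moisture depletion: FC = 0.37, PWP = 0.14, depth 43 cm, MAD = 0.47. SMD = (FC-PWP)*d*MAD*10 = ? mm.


SMD = (FC - PWP) * d * MAD * 10
SMD = (0.37 - 0.14) * 43 * 0.47 * 10
SMD = 0.2300 * 43 * 0.47 * 10

46.4830 mm


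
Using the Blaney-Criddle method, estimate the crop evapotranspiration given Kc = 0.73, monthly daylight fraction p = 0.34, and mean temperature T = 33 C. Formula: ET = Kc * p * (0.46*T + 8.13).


ET = Kc * p * (0.46*T + 8.13)
ET = 0.73 * 0.34 * (0.46*33 + 8.13)
ET = 0.73 * 0.34 * 23.3100

5.7855 mm/day


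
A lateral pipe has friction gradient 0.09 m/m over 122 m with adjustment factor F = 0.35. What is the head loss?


hf = J * L * F = 0.09 * 122 * 0.35 = 3.8430 m

3.8430 m


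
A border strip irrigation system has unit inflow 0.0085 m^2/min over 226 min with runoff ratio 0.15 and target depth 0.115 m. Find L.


L = q*t/((1+r)*Z)
L = 0.0085*226/((1+0.15)*0.115)
L = 1.921/0.13225

14.5255 m


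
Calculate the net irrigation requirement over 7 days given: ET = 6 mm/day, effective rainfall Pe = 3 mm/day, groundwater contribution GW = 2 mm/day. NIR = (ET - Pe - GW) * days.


Daily deficit = ET - Pe - GW = 6 - 3 - 2 = 1 mm/day
NIR = 1 * 7 = 7 mm

7.0000 mm


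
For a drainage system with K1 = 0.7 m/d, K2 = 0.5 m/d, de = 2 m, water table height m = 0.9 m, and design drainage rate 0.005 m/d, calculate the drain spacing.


S^2 = 8*K2*de*m/q + 4*K1*m^2/q
S^2 = 8*0.5*2*0.9/0.005 + 4*0.7*0.9^2/0.005
S = sqrt(1893.6000)

43.5155 m


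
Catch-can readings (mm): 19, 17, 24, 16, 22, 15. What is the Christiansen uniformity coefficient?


mean = 18.833333 mm
MAD = 2.833333 mm
CU = (1 - 2.833333/18.833333)*100

84.9558 %


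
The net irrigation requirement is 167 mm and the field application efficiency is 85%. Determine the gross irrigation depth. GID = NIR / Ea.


Ea = 85% = 0.85
GID = NIR / Ea = 167 / 0.85 = 196.4706 mm

196.4706 mm


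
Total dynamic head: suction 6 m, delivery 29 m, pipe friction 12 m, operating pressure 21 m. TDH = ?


TDH = Hs + Hd + hf + Hp = 6 + 29 + 12 + 21 = 68

68 m


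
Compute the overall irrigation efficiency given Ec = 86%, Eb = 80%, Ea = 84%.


Ec = 0.86, Eb = 0.8, Ea = 0.84
E = 0.86 * 0.8 * 0.84 * 100 = 57.7920%

57.7920 %


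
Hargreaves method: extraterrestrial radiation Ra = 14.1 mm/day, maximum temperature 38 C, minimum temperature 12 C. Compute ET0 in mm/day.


Tmean = (Tmax + Tmin)/2 = (38 + 12)/2 = 25.0
ET0 = 0.0023 * 14.1 * (25.0 + 17.8) * sqrt(38 - 12)
ET0 = 0.0023 * 14.1 * 42.8 * 5.099020

7.0775 mm/day


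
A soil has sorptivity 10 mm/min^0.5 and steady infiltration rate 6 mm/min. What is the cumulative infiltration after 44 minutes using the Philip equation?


F = S*sqrt(t) + A*t
F = 10*sqrt(44) + 6*44
F = 10*6.633250 + 264

330.3325 mm


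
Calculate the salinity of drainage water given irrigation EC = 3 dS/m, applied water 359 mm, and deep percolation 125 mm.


EC_dw = EC_iw * D_iw / D_dw
EC_dw = 3 * 359 / 125
EC_dw = 1077 / 125

8.6160 dS/m


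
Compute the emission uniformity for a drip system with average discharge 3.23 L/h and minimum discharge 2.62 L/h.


EU = (q_min/q_avg)*100 = (2.62/3.23)*100 = 81.1146%

81.1146 %


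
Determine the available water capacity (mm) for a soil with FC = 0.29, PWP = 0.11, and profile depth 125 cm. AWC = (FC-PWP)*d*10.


AWC = (FC - PWP) * d * 10
AWC = (0.29 - 0.11) * 125 * 10
AWC = 0.1800 * 125 * 10

225.0000 mm


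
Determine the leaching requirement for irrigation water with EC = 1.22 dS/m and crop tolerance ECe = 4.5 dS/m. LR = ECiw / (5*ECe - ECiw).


LR = ECiw / (5*ECe - ECiw)
LR = 1.22 / (5*4.5 - 1.22)
LR = 1.22 / 21.2800

0.0573


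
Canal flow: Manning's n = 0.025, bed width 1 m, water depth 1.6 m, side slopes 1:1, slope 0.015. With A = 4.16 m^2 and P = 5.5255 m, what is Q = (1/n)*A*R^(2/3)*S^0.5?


R = A/P = 4.16/5.5255 = 0.752873
Q = (1/0.025) * 4.16 * 0.752873^(2/3) * 0.015^0.5

16.8661 m^3/s


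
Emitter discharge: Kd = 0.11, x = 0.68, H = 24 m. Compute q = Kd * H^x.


q = Kd * H^x = 0.11 * 24^0.68 = 0.11 * 8.680478

0.9549 L/h


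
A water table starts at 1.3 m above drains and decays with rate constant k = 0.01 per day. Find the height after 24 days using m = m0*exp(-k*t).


m = m0 * exp(-k*t)
m = 1.3 * exp(-0.01 * 24)
m = 1.3 * exp(-0.2400)

1.0226 m


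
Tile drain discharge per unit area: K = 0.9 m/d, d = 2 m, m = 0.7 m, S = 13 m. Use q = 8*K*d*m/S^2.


q = 8*K*d*m/S^2
q = 8*0.9*2*0.7/13^2
q = 10.0800 / 169

0.0596 m/d


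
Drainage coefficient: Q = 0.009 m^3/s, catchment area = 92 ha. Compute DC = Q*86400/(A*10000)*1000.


DC = Q * 86400 / (A * 10000) * 1000
DC = 0.009 * 86400 / (92 * 10000) * 1000
DC = 777600.0000 / 920000

0.8452 mm/day


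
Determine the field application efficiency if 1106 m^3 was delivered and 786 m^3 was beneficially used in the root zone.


Ea = V_root / V_field * 100 = 786 / 1106 * 100 = 71.0669%

71.0669 %


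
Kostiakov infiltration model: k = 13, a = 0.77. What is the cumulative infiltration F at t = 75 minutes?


F = k * t^a = 13 * 75^0.77
F = 13 * 27.784154

361.1940 mm


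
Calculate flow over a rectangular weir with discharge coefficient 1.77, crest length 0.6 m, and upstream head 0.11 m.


Q = C * L * H^(3/2) = 1.77 * 0.6 * 0.11^1.5 = 1.77 * 0.6 * 0.036483

0.0387 m^3/s


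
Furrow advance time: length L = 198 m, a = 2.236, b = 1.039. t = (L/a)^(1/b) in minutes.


t = (L/a)^(1/b)
t = (198/2.236)^(1/1.039)
t = 88.550984^(1/1.039)

74.8348 min


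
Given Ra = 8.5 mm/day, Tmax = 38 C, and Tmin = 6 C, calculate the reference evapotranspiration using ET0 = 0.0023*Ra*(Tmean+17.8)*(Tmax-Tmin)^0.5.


Tmean = (Tmax + Tmin)/2 = (38 + 6)/2 = 22.0
ET0 = 0.0023 * 8.5 * (22.0 + 17.8) * sqrt(38 - 6)
ET0 = 0.0023 * 8.5 * 39.8 * 5.656854

4.4015 mm/day


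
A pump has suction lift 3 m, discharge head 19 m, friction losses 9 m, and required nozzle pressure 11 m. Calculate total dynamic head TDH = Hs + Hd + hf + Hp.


TDH = Hs + Hd + hf + Hp = 3 + 19 + 9 + 11 = 42

42 m


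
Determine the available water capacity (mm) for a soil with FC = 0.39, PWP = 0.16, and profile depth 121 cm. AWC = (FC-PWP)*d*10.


AWC = (FC - PWP) * d * 10
AWC = (0.39 - 0.16) * 121 * 10
AWC = 0.2300 * 121 * 10

278.3000 mm


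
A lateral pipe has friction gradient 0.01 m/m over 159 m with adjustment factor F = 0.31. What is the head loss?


hf = J * L * F = 0.01 * 159 * 0.31 = 0.4929 m

0.4929 m


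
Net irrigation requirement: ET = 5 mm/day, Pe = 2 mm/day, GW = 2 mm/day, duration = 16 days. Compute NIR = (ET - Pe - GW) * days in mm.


Daily deficit = ET - Pe - GW = 5 - 2 - 2 = 1 mm/day
NIR = 1 * 16 = 16 mm

16.0000 mm


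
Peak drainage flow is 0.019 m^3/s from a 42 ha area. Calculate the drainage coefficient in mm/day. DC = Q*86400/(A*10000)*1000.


DC = Q * 86400 / (A * 10000) * 1000
DC = 0.019 * 86400 / (42 * 10000) * 1000
DC = 1641600.0000 / 420000

3.9086 mm/day


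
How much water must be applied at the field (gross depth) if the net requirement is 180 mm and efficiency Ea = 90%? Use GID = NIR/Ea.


Ea = 90% = 0.9
GID = NIR / Ea = 180 / 0.9 = 200.0000 mm

200.0000 mm


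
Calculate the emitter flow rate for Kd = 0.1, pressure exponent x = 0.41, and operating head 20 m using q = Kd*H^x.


q = Kd * H^x = 0.1 * 20^0.41 = 0.1 * 3.415248

0.3415 L/h


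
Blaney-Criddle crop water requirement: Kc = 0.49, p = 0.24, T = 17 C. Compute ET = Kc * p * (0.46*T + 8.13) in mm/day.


ET = Kc * p * (0.46*T + 8.13)
ET = 0.49 * 0.24 * (0.46*17 + 8.13)
ET = 0.49 * 0.24 * 15.9500

1.8757 mm/day


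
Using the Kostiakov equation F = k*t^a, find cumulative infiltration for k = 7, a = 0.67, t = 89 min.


F = k * t^a = 7 * 89^0.67
F = 7 * 20.234445

141.6411 mm


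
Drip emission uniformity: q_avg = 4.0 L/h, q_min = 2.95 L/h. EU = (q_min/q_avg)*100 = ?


EU = (q_min/q_avg)*100 = (2.95/4.0)*100 = 73.7500%

73.7500 %
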